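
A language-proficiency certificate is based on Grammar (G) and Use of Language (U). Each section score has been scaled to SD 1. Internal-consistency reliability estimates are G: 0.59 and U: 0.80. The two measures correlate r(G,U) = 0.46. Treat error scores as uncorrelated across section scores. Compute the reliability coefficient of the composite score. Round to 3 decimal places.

Var(G+U) = 2 + 2·[0.46] = 2 + 0.92 = 2.92.
With uncorrelated errors the cross-covariances are all true-score covariance, so they carry over unchanged; only the diagonal terms shrink to ρᵢσᵢ².
True-score variance = [0.59 + 0.80] + 0.92 = 1.39 + 0.92 = 2.31.
Reliability = 2.31 / 2.92 = 0.791.

0.791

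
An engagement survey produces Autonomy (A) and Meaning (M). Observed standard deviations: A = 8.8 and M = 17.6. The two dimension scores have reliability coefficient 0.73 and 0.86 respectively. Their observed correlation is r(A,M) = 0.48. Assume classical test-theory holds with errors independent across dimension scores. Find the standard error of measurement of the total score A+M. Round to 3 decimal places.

Var(total) = 387.2 + 148.685 = 535.885.
True-score variance = 322.925 + 148.685 = 471.61, so reliability = 0.8801.
Error variance = 535.885 − 471.61 = 64.2752; SEM = √64.2752 = 8.017.

8.017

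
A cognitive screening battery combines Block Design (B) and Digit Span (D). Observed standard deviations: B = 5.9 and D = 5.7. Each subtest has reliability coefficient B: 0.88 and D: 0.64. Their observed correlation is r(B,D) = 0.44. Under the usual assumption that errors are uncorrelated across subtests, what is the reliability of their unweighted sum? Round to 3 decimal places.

Var(B+D) = 5.9² + 5.7² + 2·[5.9·5.7·0.44] = 67.3 + 29.5944 = 96.8944.
With uncorrelated errors the cross-covariances are all true-score covariance, so they carry over unchanged; only the diagonal terms shrink to ρᵢσᵢ².
True-score variance = [5.9²·0.88 + 5.7²·0.64] + 29.5944 = 51.4264 + 29.5944 = 81.0208.
Reliability = 81.0208 / 96.8944 = 0.836.

0.836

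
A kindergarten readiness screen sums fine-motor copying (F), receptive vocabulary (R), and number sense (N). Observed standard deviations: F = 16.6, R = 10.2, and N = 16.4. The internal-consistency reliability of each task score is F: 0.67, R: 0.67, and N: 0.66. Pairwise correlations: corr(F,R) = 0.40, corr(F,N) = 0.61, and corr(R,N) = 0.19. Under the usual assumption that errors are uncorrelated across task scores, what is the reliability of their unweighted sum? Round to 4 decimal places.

Var(F+R+N) = 16.6² + 10.2² + 16.4² + 2·[16.6·10.2·0.40 + 16.6·16.4·0.61 + 10.2·16.4·0.19] = 648.56 + 531.155 = 1179.72.
With uncorrelated errors the cross-covariances are all true-score covariance, so they carry over unchanged; only the diagonal terms shrink to ρᵢσᵢ².
True-score variance = [16.6²·0.67 + 10.2²·0.67 + 16.4²·0.66] + 531.155 = 431.846 + 531.155 = 963.001.
Reliability = 963.001 / 1179.72 = 0.8163.

0.8163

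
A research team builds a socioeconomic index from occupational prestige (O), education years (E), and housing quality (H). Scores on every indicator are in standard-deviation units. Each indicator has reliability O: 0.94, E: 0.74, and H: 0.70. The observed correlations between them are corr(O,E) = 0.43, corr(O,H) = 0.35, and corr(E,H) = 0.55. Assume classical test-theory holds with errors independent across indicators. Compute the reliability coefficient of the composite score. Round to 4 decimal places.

Var(O+E+H) = 3 + 2·[0.43 + 0.35 + 0.55] = 3 + 2.66 = 5.66.
Because errors are independent across components, Cov(Tᵢ,Tⱼ) = Cov(Xᵢ,Xⱼ); the off-diagonal part of the true-score variance is the same as above.
True-score variance = [0.94 + 0.74 + 0.70] + 2.66 = 2.38 + 2.66 = 5.04.
Reliability = 5.04 / 5.66 = 0.8905.

0.8905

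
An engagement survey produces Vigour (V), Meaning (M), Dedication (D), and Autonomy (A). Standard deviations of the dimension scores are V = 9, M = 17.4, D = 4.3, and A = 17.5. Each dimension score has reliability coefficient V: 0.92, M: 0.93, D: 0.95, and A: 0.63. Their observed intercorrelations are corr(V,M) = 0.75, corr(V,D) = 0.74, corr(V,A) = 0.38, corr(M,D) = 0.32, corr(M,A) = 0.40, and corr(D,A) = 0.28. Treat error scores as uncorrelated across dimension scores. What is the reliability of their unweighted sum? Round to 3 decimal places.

Var(V+M+D+A) = 9² + 17.4² + 4.3² + 17.5² + 2·[9·17.4·0.75 + 9·4.3·0.74 + 9·17.5·0.38 + 17.4·4.3·0.32 + 17.4·17.5·0.40 + 4.3·17.5·0.28] = 708.5 + 745.501 = 1454.
Under uncorrelated errors the observed covariances equal the true-score covariances, so only the own-variance terms attenuate.
True-score variance = [9²·0.92 + 17.4²·0.93 + 4.3²·0.95 + 17.5²·0.63] + 745.501 = 566.59 + 745.501 = 1312.09.
Reliability = 1312.09 / 1454 = 0.902.

0.902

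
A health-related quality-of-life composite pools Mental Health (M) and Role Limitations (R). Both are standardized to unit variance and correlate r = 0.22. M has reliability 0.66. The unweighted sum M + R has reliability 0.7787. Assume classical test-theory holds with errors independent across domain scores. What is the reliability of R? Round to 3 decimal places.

Var(M+R) = 2 + 2·0.22 = 2.440.
True-score variance = ρ_M + ρ_R + 2·0.22, so 0.7787 = (0.66 + ρ_R + 0.44) / 2.440.
ρ_R = 0.7787·2.440 − 0.66 − 0.44 = 0.800.

0.800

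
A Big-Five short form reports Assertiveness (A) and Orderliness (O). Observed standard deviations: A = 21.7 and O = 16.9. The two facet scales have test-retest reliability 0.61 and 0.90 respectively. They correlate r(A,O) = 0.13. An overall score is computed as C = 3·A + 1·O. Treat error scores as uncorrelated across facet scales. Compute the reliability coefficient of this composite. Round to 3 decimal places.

Var(C) = 3²·21.7² + 16.9² + 2·[3·21.7·16.9·0.13] = 4523.62 + 286.049 = 4809.67.
With uncorrelated errors the cross-covariances are all true-score covariance, so they carry over unchanged; only the diagonal terms shrink to ρᵢσᵢ².
True-score variance = [3²·21.7²·0.61 + 16.9²·0.90] + 286.049 = 2842.24 + 286.049 = 3128.28.
Reliability = 3128.28 / 4809.67 = 0.650.

0.650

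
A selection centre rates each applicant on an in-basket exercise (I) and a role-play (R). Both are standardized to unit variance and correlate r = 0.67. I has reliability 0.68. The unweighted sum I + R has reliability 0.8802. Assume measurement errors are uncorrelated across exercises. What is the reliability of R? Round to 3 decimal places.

Var(I+R) = 2 + 2·0.67 = 3.340.
True-score variance = ρ_I + ρ_R + 2·0.67, so 0.8802 = (0.68 + ρ_R + 1.34) / 3.340.
ρ_R = 0.8802·3.340 − 0.68 − 1.34 = 0.920.

0.920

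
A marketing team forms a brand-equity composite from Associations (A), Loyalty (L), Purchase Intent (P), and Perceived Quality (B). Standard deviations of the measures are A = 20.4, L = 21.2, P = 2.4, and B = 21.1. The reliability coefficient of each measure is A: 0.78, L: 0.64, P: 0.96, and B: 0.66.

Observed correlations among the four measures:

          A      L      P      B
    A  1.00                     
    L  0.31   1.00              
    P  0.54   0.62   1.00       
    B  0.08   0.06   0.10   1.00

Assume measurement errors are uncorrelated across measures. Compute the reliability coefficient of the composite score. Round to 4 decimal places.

0.7791

Var(A+L+P+B) = 20.4² + 21.2² + 2.4² + 21.1² + 2·[20.4·21.2·0.31 + 20.4·2.4·0.54 + 20.4·21.1·0.08 + 21.2·2.4·0.62 + 21.2·21.1·0.06 + 2.4·21.1·0.10] = 1316.57 + 516.782 = 1833.35.
Under uncorrelated errors the observed covariances equal the true-score covariances, so only the own-variance terms attenuate.
True-score variance = [20.4²·0.78 + 21.2²·0.64 + 2.4²·0.96 + 21.1²·0.66] + 516.782 = 911.615 + 516.782 = 1428.4.
Reliability = 1428.4 / 1833.35 = 0.7791.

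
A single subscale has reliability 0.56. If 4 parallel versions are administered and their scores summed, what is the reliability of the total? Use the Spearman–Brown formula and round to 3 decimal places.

ρ_k = kρ / (1 + (k−1)ρ) = 4·0.56 / (1 + 3·0.56) = 2.240 / 2.680 = 0.836.

0.836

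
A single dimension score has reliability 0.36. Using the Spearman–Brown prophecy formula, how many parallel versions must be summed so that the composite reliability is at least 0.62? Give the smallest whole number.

k ≥ ρ*(1−ρ₁)/(ρ₁(1−ρ*)) = 0.62·0.64 / (0.36·0.38) = 2.901.
Smallest integer k = 3.

3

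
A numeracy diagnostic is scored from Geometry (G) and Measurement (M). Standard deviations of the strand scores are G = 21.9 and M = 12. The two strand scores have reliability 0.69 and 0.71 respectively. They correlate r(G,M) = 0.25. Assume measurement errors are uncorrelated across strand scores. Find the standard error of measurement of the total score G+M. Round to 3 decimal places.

13.800

Var(total) = 623.61 + 131.4 = 755.01.
True-score variance = 433.171 + 131.4 = 564.571, so reliability = 0.7478.
Error variance = 755.01 − 564.571 = 190.439; SEM = √190.439 = 13.800.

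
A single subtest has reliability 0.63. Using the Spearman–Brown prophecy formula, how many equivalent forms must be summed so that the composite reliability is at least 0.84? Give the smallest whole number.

4

k ≥ ρ*(1−ρ₁)/(ρ₁(1−ρ*)) = 0.84·0.37 / (0.63·0.16) = 3.083.
Smallest integer k = 4.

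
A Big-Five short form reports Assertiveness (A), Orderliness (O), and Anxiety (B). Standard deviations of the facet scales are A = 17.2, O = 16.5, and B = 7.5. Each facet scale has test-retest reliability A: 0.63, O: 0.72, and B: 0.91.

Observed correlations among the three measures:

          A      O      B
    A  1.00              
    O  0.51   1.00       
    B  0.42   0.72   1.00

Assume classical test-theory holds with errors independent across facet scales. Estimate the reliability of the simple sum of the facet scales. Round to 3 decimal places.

0.841

Var(A+O+B) = 17.2² + 16.5² + 7.5² + 2·[17.2·16.5·0.51 + 17.2·7.5·0.42 + 16.5·7.5·0.72] = 624.34 + 576.036 = 1200.38.
Because errors are independent across components, Cov(Tᵢ,Tⱼ) = Cov(Xᵢ,Xⱼ); the off-diagonal part of the true-score variance is the same as above.
True-score variance = [17.2²·0.63 + 16.5²·0.72 + 7.5²·0.91] + 576.036 = 433.587 + 576.036 = 1009.62.
Reliability = 1009.62 / 1200.38 = 0.841.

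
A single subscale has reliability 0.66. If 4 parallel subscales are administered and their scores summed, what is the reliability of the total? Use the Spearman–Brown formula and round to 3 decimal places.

ρ_k = kρ / (1 + (k−1)ρ) = 4·0.66 / (1 + 3·0.66) = 2.640 / 2.980 = 0.886.

0.886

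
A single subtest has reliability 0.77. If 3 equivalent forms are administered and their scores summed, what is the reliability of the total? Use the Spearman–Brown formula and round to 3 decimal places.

ρ_k = kρ / (1 + (k−1)ρ) = 3·0.77 / (1 + 2·0.77) = 2.310 / 2.540 = 0.909.

0.909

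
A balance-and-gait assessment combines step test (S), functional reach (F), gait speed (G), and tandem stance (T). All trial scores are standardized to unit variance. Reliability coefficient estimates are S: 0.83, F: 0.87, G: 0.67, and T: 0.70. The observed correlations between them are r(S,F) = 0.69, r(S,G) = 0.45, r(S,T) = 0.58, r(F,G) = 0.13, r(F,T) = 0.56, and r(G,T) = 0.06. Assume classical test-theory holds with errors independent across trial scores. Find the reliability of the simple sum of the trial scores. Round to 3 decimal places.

0.896

Var(S+F+G+T) = 4 + 2·[0.69 + 0.45 + 0.58 + 0.13 + 0.56 + 0.06] = 4 + 4.94 = 8.94.
Because errors are independent across components, Cov(Tᵢ,Tⱼ) = Cov(Xᵢ,Xⱼ); the off-diagonal part of the true-score variance is the same as above.
True-score variance = [0.83 + 0.87 + 0.67 + 0.70] + 4.94 = 3.07 + 4.94 = 8.01.
Reliability = 8.01 / 8.94 = 0.896.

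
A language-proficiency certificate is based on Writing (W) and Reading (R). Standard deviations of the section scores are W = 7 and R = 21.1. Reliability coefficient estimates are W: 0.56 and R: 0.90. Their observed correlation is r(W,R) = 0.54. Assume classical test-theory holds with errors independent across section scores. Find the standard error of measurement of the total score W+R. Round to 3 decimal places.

Var(total) = 494.21 + 159.516 = 653.726.
True-score variance = 428.129 + 159.516 = 587.645, so reliability = 0.8989.
Error variance = 653.726 − 587.645 = 66.081; SEM = √66.081 = 8.129.

8.129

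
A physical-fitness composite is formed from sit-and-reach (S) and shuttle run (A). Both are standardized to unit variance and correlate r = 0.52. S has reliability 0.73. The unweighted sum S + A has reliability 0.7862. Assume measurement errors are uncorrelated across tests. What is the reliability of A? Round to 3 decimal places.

Var(S+A) = 2 + 2·0.52 = 3.040.
True-score variance = ρ_S + ρ_A + 2·0.52, so 0.7862 = (0.73 + ρ_A + 1.04) / 3.040.
ρ_A = 0.7862·3.040 − 0.73 − 1.04 = 0.620.

0.620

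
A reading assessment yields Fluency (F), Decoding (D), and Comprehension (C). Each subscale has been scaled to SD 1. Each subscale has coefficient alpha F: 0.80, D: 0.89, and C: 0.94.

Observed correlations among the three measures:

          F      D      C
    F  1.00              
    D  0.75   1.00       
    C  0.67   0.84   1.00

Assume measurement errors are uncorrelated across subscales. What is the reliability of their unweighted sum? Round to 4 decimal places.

0.9508

Var(F+D+C) = 3 + 2·[0.75 + 0.67 + 0.84] = 3 + 4.52 = 7.52.
Because errors are independent across components, Cov(Tᵢ,Tⱼ) = Cov(Xᵢ,Xⱼ); the off-diagonal part of the true-score variance is the same as above.
True-score variance = [0.80 + 0.89 + 0.94] + 4.52 = 2.63 + 4.52 = 7.15.
Reliability = 7.15 / 7.52 = 0.9508.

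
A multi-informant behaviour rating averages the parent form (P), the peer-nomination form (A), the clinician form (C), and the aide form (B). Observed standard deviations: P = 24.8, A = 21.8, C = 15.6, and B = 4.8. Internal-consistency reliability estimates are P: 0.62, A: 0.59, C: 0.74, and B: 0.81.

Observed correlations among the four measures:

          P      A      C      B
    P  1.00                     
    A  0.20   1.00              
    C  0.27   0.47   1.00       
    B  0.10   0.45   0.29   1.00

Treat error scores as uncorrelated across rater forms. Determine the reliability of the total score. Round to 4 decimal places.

0.7807

Var(P+A+C+B) = 24.8² + 21.8² + 15.6² + 4.8² + 2·[24.8·21.8·0.20 + 24.8·15.6·0.27 + 24.8·4.8·0.10 + 21.8·15.6·0.47 + 21.8·4.8·0.45 + 15.6·4.8·0.29] = 1356.68 + 906.261 = 2262.94.
With uncorrelated errors the cross-covariances are all true-score covariance, so they carry over unchanged; only the diagonal terms shrink to ρᵢσᵢ².
True-score variance = [24.8²·0.62 + 21.8²·0.59 + 15.6²·0.74 + 4.8²·0.81] + 906.261 = 860.465 + 906.261 = 1766.73.
Reliability = 1766.73 / 2262.94 = 0.7807.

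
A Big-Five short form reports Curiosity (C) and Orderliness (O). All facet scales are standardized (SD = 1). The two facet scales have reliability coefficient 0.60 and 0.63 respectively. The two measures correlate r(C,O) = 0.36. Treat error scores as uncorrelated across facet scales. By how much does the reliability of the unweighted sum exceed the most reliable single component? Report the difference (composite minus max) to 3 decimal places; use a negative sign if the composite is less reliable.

0.087

Var(sum) = 2 + 0.72 = 2.72; true-score variance = 1.23 + 0.72 = 1.95; composite reliability = 0.7169.
Max component reliability = 0.6300.
Difference = 0.7169 − 0.6300 = 0.087.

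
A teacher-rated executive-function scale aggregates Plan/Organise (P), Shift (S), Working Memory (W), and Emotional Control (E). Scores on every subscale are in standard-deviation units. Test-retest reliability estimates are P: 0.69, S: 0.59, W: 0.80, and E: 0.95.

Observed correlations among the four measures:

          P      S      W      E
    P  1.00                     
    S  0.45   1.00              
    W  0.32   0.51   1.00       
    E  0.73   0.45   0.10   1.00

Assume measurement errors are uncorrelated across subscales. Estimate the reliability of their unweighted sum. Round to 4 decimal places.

Var(P+S+W+E) = 4 + 2·[0.45 + 0.32 + 0.73 + 0.51 + 0.45 + 0.10] = 4 + 5.12 = 9.12.
With uncorrelated errors the cross-covariances are all true-score covariance, so they carry over unchanged; only the diagonal terms shrink to ρᵢσᵢ².
True-score variance = [0.69 + 0.59 + 0.80 + 0.95] + 5.12 = 3.03 + 5.12 = 8.15.
Reliability = 8.15 / 9.12 = 0.8936.

0.8936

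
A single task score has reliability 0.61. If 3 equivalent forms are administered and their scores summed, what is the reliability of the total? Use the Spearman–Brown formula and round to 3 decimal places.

ρ_k = kρ / (1 + (k−1)ρ) = 3·0.61 / (1 + 2·0.61) = 1.830 / 2.220 = 0.824.

0.824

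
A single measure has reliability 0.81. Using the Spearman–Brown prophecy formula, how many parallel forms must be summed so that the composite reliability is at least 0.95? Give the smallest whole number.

5

k ≥ ρ*(1−ρ₁)/(ρ₁(1−ρ*)) = 0.95·0.19 / (0.81·0.05) = 4.457.
Smallest integer k = 5.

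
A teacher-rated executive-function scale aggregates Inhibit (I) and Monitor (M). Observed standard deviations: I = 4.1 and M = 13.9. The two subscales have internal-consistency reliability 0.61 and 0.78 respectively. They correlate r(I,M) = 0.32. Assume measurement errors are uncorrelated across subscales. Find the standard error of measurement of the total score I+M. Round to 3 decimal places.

Var(total) = 210.02 + 36.4736 = 246.494.
True-score variance = 160.958 + 36.4736 = 197.431, so reliability = 0.8010.
Error variance = 246.494 − 197.431 = 49.0621; SEM = √49.0621 = 7.004.

7.004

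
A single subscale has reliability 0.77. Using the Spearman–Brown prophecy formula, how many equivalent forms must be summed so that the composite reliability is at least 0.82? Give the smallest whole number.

2

k ≥ ρ*(1−ρ₁)/(ρ₁(1−ρ*)) = 0.82·0.23 / (0.77·0.18) = 1.361.
Smallest integer k = 2.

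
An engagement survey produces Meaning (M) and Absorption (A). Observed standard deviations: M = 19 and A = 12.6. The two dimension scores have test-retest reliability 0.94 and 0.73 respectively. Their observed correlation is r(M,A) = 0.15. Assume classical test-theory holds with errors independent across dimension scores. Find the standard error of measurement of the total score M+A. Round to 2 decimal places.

Var(total) = 519.76 + 71.82 = 591.58.
True-score variance = 455.235 + 71.82 = 527.055, so reliability = 0.8909.
Error variance = 591.58 − 527.055 = 64.5252; SEM = √64.5252 = 8.03.

8.03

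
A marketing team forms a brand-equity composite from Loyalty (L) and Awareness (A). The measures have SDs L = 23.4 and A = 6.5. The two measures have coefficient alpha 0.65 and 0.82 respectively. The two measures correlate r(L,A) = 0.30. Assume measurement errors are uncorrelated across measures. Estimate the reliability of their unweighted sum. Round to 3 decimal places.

Var(L+A) = 23.4² + 6.5² + 2·[23.4·6.5·0.30] = 589.81 + 91.26 = 681.07.
Because errors are independent across components, Cov(Tᵢ,Tⱼ) = Cov(Xᵢ,Xⱼ); the off-diagonal part of the true-score variance is the same as above.
True-score variance = [23.4²·0.65 + 6.5²·0.82] + 91.26 = 390.559 + 91.26 = 481.819.
Reliability = 481.819 / 681.07 = 0.707.

0.707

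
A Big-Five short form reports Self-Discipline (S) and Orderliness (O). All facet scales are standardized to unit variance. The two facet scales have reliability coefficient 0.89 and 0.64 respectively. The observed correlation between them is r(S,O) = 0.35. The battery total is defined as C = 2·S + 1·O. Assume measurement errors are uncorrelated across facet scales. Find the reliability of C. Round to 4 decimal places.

0.8750

Var(C) = 2² + 1 + 2·[2·0.35] = 5 + 1.4 = 6.4.
Because errors are independent across components, Cov(Tᵢ,Tⱼ) = Cov(Xᵢ,Xⱼ); the off-diagonal part of the true-score variance is the same as above.
True-score variance = [2²·0.89 + 0.64] + 1.4 = 4.2 + 1.4 = 5.6.
Reliability = 5.6 / 6.4 = 0.8750.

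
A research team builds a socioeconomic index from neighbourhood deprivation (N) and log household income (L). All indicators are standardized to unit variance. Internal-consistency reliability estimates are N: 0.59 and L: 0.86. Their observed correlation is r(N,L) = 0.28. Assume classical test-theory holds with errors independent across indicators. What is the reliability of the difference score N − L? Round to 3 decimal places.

Var(N−L) = 1 + 1 − 2·0.28 = 2 − 0.56 = 1.44.
Under uncorrelated errors the observed covariances equal the true-score covariances, so only the own-variance terms attenuate.
True-score variance = [0.59 + 0.86] − 0.56 = 1.45 − 0.56 = 0.89.
Reliability = 0.89 / 1.44 = 0.618.

0.618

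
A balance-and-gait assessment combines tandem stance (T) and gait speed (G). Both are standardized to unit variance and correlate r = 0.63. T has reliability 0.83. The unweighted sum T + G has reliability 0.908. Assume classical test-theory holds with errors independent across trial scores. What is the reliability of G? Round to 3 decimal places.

Var(T+G) = 2 + 2·0.63 = 3.260.
True-score variance = ρ_T + ρ_G + 2·0.63, so 0.908 = (0.83 + ρ_G + 1.26) / 3.260.
ρ_G = 0.908·3.260 − 0.83 − 1.26 = 0.870.

0.870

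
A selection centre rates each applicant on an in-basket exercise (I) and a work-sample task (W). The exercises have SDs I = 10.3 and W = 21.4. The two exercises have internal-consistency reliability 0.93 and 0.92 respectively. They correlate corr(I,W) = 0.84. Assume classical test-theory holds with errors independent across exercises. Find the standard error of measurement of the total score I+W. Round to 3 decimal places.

6.638

Var(total) = 564.05 + 370.306 = 934.356.
True-score variance = 519.987 + 370.306 = 890.293, so reliability = 0.9528.
Error variance = 934.356 − 890.293 = 44.0631; SEM = √44.0631 = 6.638.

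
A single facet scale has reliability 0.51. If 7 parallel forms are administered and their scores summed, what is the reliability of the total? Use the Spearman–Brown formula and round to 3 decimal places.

0.879

ρ_k = kρ / (1 + (k−1)ρ) = 7·0.51 / (1 + 6·0.51) = 3.570 / 4.060 = 0.879.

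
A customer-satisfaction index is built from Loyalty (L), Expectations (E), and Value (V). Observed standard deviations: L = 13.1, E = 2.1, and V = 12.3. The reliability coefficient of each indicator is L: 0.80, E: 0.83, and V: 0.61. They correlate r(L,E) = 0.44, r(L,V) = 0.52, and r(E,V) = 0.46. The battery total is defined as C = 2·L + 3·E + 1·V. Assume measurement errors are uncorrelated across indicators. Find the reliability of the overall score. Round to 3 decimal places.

0.858

Var(C) = 2²·13.1² + 3²·2.1² + 12.3² + 2·[6·13.1·2.1·0.44 + 2·13.1·12.3·0.52 + 3·2.1·12.3·0.46] = 877.42 + 551.694 = 1429.11.
With uncorrelated errors the cross-covariances are all true-score covariance, so they carry over unchanged; only the diagonal terms shrink to ρᵢσᵢ².
True-score variance = [2²·13.1²·0.80 + 3²·2.1²·0.83 + 12.3²·0.61] + 551.694 = 674.382 + 551.694 = 1226.08.
Reliability = 1226.08 / 1429.11 = 0.858.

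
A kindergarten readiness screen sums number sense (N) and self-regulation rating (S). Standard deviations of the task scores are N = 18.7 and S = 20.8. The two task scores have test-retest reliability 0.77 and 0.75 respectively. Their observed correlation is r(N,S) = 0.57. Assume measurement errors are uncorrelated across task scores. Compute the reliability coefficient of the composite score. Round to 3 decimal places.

0.846

Var(N+S) = 18.7² + 20.8² + 2·[18.7·20.8·0.57] = 782.33 + 443.414 = 1225.74.
With uncorrelated errors the cross-covariances are all true-score covariance, so they carry over unchanged; only the diagonal terms shrink to ρᵢσᵢ².
True-score variance = [18.7²·0.77 + 20.8²·0.75] + 443.414 = 593.741 + 443.414 = 1037.16.
Reliability = 1037.16 / 1225.74 = 0.846.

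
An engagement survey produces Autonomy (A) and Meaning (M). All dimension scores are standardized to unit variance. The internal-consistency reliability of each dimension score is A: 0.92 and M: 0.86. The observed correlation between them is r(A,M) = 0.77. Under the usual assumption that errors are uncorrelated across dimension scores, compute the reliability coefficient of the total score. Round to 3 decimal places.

0.938

Var(A+M) = 2 + 2·[0.77] = 2 + 1.54 = 3.54.
With uncorrelated errors the cross-covariances are all true-score covariance, so they carry over unchanged; only the diagonal terms shrink to ρᵢσᵢ².
True-score variance = [0.92 + 0.86] + 1.54 = 1.78 + 1.54 = 3.32.
Reliability = 3.32 / 3.54 = 0.938.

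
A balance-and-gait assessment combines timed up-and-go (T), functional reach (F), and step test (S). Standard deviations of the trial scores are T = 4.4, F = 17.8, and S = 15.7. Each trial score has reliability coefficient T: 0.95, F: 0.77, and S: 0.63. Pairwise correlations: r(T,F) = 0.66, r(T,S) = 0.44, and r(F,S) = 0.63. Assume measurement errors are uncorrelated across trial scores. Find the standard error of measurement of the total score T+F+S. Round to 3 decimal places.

Var(total) = 582.69 + 516.292 = 1098.98.
True-score variance = 417.648 + 516.292 = 933.94, so reliability = 0.8498.
Error variance = 1098.98 − 933.94 = 165.043; SEM = √165.043 = 12.847.

12.847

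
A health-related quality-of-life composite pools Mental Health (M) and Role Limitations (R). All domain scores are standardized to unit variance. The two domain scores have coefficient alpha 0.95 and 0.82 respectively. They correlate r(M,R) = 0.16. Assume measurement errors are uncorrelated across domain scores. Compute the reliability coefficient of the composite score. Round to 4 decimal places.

Var(M+R) = 2 + 2·[0.16] = 2 + 0.32 = 2.32.
Under uncorrelated errors the observed covariances equal the true-score covariances, so only the own-variance terms attenuate.
True-score variance = [0.95 + 0.82] + 0.32 = 1.77 + 0.32 = 2.09.
Reliability = 2.09 / 2.32 = 0.9009.

0.9009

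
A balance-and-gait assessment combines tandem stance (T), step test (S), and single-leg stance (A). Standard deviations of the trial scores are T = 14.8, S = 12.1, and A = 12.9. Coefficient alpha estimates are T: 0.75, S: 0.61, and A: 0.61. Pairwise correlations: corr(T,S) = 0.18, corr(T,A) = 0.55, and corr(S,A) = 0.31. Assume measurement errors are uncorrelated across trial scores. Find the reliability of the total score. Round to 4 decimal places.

0.8043

Var(T+S+A) = 14.8² + 12.1² + 12.9² + 2·[14.8·12.1·0.18 + 14.8·12.9·0.55 + 12.1·12.9·0.31] = 531.86 + 371.257 = 903.117.
Under uncorrelated errors the observed covariances equal the true-score covariances, so only the own-variance terms attenuate.
True-score variance = [14.8²·0.75 + 12.1²·0.61 + 12.9²·0.61] + 371.257 = 355.1 + 371.257 = 726.357.
Reliability = 726.357 / 903.117 = 0.8043.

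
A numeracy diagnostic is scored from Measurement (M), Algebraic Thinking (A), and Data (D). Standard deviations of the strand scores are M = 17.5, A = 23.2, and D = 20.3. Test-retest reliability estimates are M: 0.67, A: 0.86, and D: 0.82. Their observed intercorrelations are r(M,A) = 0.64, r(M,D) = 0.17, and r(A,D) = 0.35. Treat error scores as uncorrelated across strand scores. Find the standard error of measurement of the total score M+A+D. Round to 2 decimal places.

15.83

Var(total) = 1256.58 + 970.137 = 2226.72.
True-score variance = 1005.99 + 970.137 = 1976.12, so reliability = 0.8875.
Error variance = 2226.72 − 1976.12 = 250.592; SEM = √250.592 = 15.83.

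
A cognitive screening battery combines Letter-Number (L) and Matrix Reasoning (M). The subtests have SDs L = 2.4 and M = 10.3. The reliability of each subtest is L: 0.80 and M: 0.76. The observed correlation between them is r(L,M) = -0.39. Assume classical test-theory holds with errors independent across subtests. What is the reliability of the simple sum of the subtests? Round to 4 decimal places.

0.7125

Var(L+M) = 2.4² + 10.3² + 2·[2.4·10.3·(-0.39)] = 111.85 − 19.2816 = 92.5684.
With uncorrelated errors the cross-covariances are all true-score covariance, so they carry over unchanged; only the diagonal terms shrink to ρᵢσᵢ².
True-score variance = [2.4²·0.80 + 10.3²·0.76] − 19.2816 = 85.2364 − 19.2816 = 65.9548.
Reliability = 65.9548 / 92.5684 = 0.7125.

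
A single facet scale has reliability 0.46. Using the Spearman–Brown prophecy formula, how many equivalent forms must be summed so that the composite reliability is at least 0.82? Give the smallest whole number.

k ≥ ρ*(1−ρ₁)/(ρ₁(1−ρ*)) = 0.82·0.54 / (0.46·0.18) = 5.348.
Smallest integer k = 6.

6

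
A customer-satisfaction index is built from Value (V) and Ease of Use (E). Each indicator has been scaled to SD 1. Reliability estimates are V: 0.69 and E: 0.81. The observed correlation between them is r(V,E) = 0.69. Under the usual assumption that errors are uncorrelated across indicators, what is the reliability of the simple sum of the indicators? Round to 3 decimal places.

0.852

Var(V+E) = 2 + 2·[0.69] = 2 + 1.38 = 3.38.
With uncorrelated errors the cross-covariances are all true-score covariance, so they carry over unchanged; only the diagonal terms shrink to ρᵢσᵢ².
True-score variance = [0.69 + 0.81] + 1.38 = 1.5 + 1.38 = 2.88.
Reliability = 2.88 / 3.38 = 0.852.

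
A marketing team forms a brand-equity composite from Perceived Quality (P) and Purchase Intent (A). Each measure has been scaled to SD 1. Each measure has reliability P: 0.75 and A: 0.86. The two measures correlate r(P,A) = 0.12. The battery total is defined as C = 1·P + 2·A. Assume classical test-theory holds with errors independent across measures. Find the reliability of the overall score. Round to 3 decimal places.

0.852

Var(C) = 1 + 2² + 2·[2·0.12] = 5 + 0.48 = 5.48.
With uncorrelated errors the cross-covariances are all true-score covariance, so they carry over unchanged; only the diagonal terms shrink to ρᵢσᵢ².
True-score variance = [0.75 + 2²·0.86] + 0.48 = 4.19 + 0.48 = 4.67.
Reliability = 4.67 / 5.48 = 0.852.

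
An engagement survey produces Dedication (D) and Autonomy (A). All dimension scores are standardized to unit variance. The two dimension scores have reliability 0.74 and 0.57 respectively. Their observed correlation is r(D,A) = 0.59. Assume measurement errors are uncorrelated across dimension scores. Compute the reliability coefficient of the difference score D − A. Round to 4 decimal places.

Var(D−A) = 1 + 1 − 2·0.59 = 2 − 1.18 = 0.82.
Under uncorrelated errors the observed covariances equal the true-score covariances, so only the own-variance terms attenuate.
True-score variance = [0.74 + 0.57] − 1.18 = 1.31 − 1.18 = 0.13.
Reliability = 0.13 / 0.82 = 0.1585.

0.1585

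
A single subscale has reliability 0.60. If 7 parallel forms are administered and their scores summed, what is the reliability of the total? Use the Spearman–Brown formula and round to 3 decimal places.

ρ_k = kρ / (1 + (k−1)ρ) = 7·0.60 / (1 + 6·0.60) = 4.200 / 4.600 = 0.913.

0.913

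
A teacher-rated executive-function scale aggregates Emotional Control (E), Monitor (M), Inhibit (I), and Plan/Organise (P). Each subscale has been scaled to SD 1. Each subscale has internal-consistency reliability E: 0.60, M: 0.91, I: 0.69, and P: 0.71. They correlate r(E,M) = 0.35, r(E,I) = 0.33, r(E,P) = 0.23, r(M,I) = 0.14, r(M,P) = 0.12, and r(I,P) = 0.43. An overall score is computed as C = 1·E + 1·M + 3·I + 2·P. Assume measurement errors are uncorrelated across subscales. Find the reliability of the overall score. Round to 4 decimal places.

0.8230

Var(C) = 1 + 1 + 3² + 2² + 2·[0.35 + 3·0.33 + 2·0.23 + 3·0.14 + 2·0.12 + 6·0.43] = 15 + 10.08 = 25.08.
With uncorrelated errors the cross-covariances are all true-score covariance, so they carry over unchanged; only the diagonal terms shrink to ρᵢσᵢ².
True-score variance = [0.60 + 0.91 + 3²·0.69 + 2²·0.71] + 10.08 = 10.56 + 10.08 = 20.64.
Reliability = 20.64 / 25.08 = 0.8230.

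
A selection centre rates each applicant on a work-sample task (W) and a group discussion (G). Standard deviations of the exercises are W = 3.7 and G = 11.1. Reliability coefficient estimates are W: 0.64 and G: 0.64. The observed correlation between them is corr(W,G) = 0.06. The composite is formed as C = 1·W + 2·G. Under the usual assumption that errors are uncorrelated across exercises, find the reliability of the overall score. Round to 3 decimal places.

Var(C) = 3.7² + 2²·11.1² + 2·[2·3.7·11.1·0.06] = 506.53 + 9.8568 = 516.387.
With uncorrelated errors the cross-covariances are all true-score covariance, so they carry over unchanged; only the diagonal terms shrink to ρᵢσᵢ².
True-score variance = [3.7²·0.64 + 2²·11.1²·0.64] + 9.8568 = 324.179 + 9.8568 = 334.036.
Reliability = 334.036 / 516.387 = 0.647.

0.647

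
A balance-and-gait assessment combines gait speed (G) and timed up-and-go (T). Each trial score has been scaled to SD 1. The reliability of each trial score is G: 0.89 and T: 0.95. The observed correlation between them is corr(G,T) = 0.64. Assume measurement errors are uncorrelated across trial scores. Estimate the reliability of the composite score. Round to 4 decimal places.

0.9512

Var(G+T) = 2 + 2·[0.64] = 2 + 1.28 = 3.28.
Because errors are independent across components, Cov(Tᵢ,Tⱼ) = Cov(Xᵢ,Xⱼ); the off-diagonal part of the true-score variance is the same as above.
True-score variance = [0.89 + 0.95] + 1.28 = 1.84 + 1.28 = 3.12.
Reliability = 3.12 / 3.28 = 0.9512.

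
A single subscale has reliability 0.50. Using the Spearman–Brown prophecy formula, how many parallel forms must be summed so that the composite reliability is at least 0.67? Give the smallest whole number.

k ≥ ρ*(1−ρ₁)/(ρ₁(1−ρ*)) = 0.67·0.50 / (0.50·0.33) = 2.030.
Smallest integer k = 3.

3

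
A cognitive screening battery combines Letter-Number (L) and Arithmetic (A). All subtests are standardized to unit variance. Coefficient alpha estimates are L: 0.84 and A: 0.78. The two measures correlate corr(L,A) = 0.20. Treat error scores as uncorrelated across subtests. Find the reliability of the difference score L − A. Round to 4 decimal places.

0.7625

Var(L−A) = 1 + 1 − 2·0.20 = 2 − 0.4 = 1.6.
With uncorrelated errors the cross-covariances are all true-score covariance, so they carry over unchanged; only the diagonal terms shrink to ρᵢσᵢ².
True-score variance = [0.84 + 0.78] − 0.4 = 1.62 − 0.4 = 1.22.
Reliability = 1.22 / 1.6 = 0.7625.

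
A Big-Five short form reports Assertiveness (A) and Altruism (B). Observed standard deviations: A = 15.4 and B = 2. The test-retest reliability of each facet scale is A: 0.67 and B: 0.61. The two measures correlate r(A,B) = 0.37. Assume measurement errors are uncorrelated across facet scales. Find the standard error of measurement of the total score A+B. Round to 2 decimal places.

Var(total) = 241.16 + 22.792 = 263.952.
True-score variance = 161.337 + 22.792 = 184.129, so reliability = 0.6976.
Error variance = 263.952 − 184.129 = 79.8228; SEM = √79.8228 = 8.93.

8.93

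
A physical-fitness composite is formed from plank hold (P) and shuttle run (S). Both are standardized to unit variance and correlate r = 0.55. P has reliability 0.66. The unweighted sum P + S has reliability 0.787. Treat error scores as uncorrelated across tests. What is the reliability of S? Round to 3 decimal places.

Var(P+S) = 2 + 2·0.55 = 3.100.
True-score variance = ρ_P + ρ_S + 2·0.55, so 0.787 = (0.66 + ρ_S + 1.10) / 3.100.
ρ_S = 0.787·3.100 − 0.66 − 1.10 = 0.680.

0.680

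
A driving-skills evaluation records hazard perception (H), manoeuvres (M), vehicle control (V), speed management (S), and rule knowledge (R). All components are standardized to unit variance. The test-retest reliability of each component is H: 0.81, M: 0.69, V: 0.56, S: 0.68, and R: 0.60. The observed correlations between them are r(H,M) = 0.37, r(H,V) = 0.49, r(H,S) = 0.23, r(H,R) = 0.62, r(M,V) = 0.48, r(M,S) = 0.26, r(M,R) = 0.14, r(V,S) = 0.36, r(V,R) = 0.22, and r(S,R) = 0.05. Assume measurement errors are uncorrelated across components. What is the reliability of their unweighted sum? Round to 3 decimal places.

0.855

Var(H+M+V+S+R) = 5 + 2·[0.37 + 0.49 + 0.23 + 0.62 + 0.48 + 0.26 + 0.14 + 0.36 + 0.22 + 0.05] = 5 + 6.44 = 11.44.
With uncorrelated errors the cross-covariances are all true-score covariance, so they carry over unchanged; only the diagonal terms shrink to ρᵢσᵢ².
True-score variance = [0.81 + 0.69 + 0.56 + 0.68 + 0.60] + 6.44 = 3.34 + 6.44 = 9.78.
Reliability = 9.78 / 11.44 = 0.855.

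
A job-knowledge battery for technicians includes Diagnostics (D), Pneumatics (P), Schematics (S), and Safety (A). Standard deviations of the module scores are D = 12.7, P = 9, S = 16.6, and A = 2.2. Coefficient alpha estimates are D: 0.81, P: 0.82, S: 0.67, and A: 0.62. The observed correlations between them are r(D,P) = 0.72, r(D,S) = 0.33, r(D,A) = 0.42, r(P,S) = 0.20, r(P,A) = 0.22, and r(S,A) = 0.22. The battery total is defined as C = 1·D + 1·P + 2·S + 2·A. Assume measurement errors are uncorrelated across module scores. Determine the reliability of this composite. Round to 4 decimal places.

Var(C) = 12.7² + 9² + 2²·16.6² + 2²·2.2² + 2·[12.7·9·0.72 + 2·12.7·16.6·0.33 + 2·12.7·2.2·0.42 + 2·9·16.6·0.20 + 2·9·2.2·0.22 + 4·16.6·2.2·0.22] = 1363.89 + 691.033 = 2054.92.
Because errors are independent across components, Cov(Tᵢ,Tⱼ) = Cov(Xᵢ,Xⱼ); the off-diagonal part of the true-score variance is the same as above.
True-score variance = [12.7²·0.81 + 9²·0.82 + 2²·16.6²·0.67 + 2²·2.2²·0.62] + 691.033 = 947.569 + 691.033 = 1638.6.
Reliability = 1638.6 / 2054.92 = 0.7974.

0.7974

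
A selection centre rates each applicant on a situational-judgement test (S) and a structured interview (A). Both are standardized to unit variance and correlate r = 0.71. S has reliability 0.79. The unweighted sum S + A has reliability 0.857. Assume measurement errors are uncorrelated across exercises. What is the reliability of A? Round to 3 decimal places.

0.721

Var(S+A) = 2 + 2·0.71 = 3.420.
True-score variance = ρ_S + ρ_A + 2·0.71, so 0.857 = (0.79 + ρ_A + 1.42) / 3.420.
ρ_A = 0.857·3.420 − 0.79 − 1.42 = 0.721.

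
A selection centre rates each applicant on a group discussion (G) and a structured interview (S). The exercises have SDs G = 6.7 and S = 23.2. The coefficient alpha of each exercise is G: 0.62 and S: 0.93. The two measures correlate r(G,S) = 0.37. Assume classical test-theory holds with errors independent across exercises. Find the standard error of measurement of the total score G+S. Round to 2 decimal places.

7.40

Var(total) = 583.13 + 115.026 = 698.156.
True-score variance = 528.395 + 115.026 = 643.421, so reliability = 0.9216.
Error variance = 698.156 − 643.421 = 54.735; SEM = √54.735 = 7.40.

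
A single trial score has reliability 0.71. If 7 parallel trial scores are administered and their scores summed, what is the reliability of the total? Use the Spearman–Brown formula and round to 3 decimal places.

0.945

ρ_k = kρ / (1 + (k−1)ρ) = 7·0.71 / (1 + 6·0.71) = 4.970 / 5.260 = 0.945.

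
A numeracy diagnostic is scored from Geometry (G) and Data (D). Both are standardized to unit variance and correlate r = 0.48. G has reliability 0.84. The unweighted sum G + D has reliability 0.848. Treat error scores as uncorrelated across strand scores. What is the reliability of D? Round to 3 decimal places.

0.710

Var(G+D) = 2 + 2·0.48 = 2.960.
True-score variance = ρ_G + ρ_D + 2·0.48, so 0.848 = (0.84 + ρ_D + 0.96) / 2.960.
ρ_D = 0.848·2.960 − 0.84 − 0.96 = 0.710.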